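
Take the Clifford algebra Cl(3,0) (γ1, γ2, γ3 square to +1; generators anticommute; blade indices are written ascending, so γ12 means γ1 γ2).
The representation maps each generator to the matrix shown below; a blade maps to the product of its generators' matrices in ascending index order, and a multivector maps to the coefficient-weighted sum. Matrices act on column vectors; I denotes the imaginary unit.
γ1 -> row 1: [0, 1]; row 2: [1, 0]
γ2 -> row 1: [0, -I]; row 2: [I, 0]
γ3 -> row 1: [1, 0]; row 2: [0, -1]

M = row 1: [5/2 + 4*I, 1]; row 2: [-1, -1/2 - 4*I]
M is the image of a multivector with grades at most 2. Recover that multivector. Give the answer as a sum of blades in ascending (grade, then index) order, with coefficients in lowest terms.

Method: 1, rho(γ1), rho(γ2), rho(γ3) form a trace-orthogonal basis of the 2x2 complex matrices (tr(X Y) = 2 if X = Y, else 0), so M = m0*1 + m1*rho(γ1) + m2*rho(γ2) + m3*rho(γ3) with m0 = tr(M)/2 = 1, m1 = tr(M rho(γ1))/2 = 0, m2 = tr(M rho(γ2))/2 = I, m3 = tr(M rho(γ3))/2 = 3/2 + 4*I.
Multiplying table entries, the bivector images are rho(γ12) = I*rho(γ3), rho(γ13) = -I*rho(γ2), rho(γ23) = I*rho(γ1); with real blade coefficients the real parts of m0..m3 are the coefficients of 1, γ1, γ2, γ3 and the imaginary parts give the bivectors (γ23: Im m1, γ13: -Im m2, γ12: Im m3).
Answer: 1 + 3/2*γ3 + 4*γ12 - γ13


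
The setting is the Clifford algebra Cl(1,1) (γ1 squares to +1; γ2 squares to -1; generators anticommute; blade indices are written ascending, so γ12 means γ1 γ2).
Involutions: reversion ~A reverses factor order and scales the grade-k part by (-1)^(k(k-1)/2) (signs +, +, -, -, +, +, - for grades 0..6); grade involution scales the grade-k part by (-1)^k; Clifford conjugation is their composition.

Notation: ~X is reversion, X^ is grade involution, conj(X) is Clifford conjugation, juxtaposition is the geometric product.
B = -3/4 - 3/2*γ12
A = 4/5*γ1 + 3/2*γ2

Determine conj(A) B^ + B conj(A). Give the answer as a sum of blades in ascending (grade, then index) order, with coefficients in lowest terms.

first term: 57/20*γ1 + 93/40*γ2
second term: -33/20*γ1 - 3/40*γ2
Answer: 6/5*γ1 + 9/4*γ2


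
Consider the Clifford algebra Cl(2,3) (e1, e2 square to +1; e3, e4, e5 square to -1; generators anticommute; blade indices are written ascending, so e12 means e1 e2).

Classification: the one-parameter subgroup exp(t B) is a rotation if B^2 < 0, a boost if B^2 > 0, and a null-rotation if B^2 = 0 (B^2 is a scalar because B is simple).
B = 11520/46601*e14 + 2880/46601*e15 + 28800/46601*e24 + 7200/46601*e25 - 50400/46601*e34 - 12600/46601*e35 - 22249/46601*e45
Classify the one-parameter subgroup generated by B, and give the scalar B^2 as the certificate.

B^2 term by term: the squares give (11520/46601)^2*(e14)^2 + (2880/46601)^2*(e15)^2 + (28800/46601)^2*(e24)^2 + (7200/46601)^2*(e25)^2 + (-50400/46601)^2*(e34)^2 + (-12600/46601)^2*(e35)^2 + (-22249/46601)^2*(e45)^2 = 132710400/2171653201*(+1) + 8294400/2171653201*(+1) + 829440000/2171653201*(+1) + 51840000/2171653201*(+1) + 2540160000/2171653201*(-1) + 158760000/2171653201*(-1) + 495018001/2171653201*(-1) = -1 (each basis 2-blade squares to minus the product of its generators' squares); cross terms between blades sharing an index anticommute and cancel; the commuting (index-disjoint) pairs give grade-4 terms 2*c*c'*(blade product), which cancel blade by blade — e1245: -165888000/2171653201 + 165888000/2171653201 = 0; e1345: 290304000/2171653201 - 290304000/2171653201 = 0; e2345: 725760000/2171653201 - 725760000/2171653201 = 0 — confirming B is simple. So B^2 = -1.
Answer: rotation, certificate B^2 = -1. No conjugation can change B^2 = -1; the sign gives the class.


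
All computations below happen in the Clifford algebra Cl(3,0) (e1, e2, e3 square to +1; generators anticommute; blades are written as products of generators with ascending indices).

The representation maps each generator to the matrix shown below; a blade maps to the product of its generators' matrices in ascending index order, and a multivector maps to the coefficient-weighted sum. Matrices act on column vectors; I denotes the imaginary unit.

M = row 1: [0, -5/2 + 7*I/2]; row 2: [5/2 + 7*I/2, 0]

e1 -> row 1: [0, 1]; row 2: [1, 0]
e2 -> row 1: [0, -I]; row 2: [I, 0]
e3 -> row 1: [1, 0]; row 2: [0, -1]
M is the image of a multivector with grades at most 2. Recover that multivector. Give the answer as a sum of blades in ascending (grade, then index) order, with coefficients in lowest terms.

Method: 1, rho(e1), rho(e2), rho(e3) form a trace-orthogonal basis of the 2x2 complex matrices (tr(X Y) = 2 if X = Y, else 0), so M = m0*1 + m1*rho(e1) + m2*rho(e2) + m3*rho(e3) with m0 = tr(M)/2 = 0, m1 = tr(M rho(e1))/2 = 7*I/2, m2 = tr(M rho(e2))/2 = -5*I/2, m3 = tr(M rho(e3))/2 = 0.
Multiplying table entries, the bivector images are rho(e1 e2) = I*rho(e3), rho(e1 e3) = -I*rho(e2), rho(e2 e3) = I*rho(e1); with real blade coefficients the real parts of m0..m3 are the coefficients of 1, e1, e2, e3 and the imaginary parts give the bivectors (e2 e3: Im m1, e1 e3: -Im m2, e1 e2: Im m3).
Answer: 5/2*e1 e3 + 7/2*e2 e3


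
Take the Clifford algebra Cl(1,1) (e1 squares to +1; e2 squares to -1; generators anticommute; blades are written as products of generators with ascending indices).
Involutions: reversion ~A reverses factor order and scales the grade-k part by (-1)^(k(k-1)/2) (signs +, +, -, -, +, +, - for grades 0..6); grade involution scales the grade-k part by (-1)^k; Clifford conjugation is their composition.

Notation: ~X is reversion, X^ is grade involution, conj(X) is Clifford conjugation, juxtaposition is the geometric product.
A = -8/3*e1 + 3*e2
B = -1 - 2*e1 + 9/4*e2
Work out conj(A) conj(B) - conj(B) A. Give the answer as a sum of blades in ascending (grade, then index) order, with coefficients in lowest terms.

first term: -17/12 - 8/3*e1 + 3*e2
second term: 17/12 + 8/3*e1 - 3*e2
Answer: -17/6 - 16/3*e1 + 6*e2


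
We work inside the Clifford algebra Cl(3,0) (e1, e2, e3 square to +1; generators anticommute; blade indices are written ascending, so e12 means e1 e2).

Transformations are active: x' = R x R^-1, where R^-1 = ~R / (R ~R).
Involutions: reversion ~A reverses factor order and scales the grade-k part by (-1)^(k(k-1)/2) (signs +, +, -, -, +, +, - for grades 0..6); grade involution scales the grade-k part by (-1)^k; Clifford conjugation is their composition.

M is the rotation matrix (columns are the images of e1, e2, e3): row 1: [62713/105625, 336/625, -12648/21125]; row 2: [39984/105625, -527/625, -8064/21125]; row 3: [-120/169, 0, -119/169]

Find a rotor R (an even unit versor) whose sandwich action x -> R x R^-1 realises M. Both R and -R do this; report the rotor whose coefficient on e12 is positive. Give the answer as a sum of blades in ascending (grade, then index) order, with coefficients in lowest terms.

Method: write R = a + b12*e12 + b13*e13 + b23*e23 with a^2 + b12^2 + b13^2 + b23^2 = 1 (so R^-1 = ~R). Expanding the columns R e_j ~R gives tr M = 4a^2 - 1 and, from the antisymmetric part, M21 - M12 = -4a*b12, M13 - M31 = 4a*b13, M32 - M23 = -4a*b23.
Here tr M = -4029/4225, so a^2 = (1 + tr M)/4 = 49/4225 and a = ±7/65. Taking a = 7/65: M21 - M12 = -672/4225, M13 - M31 = 2352/21125, M32 - M23 = 8064/21125, giving b12 = 24/65, b13 = 84/325, b23 = -288/325, i.e. R = 7/65 + 24/65*e12 + 84/325*e13 - 288/325*e23.
Its e12 coefficient is already positive.
Answer: 7/65 + 24/65*e12 + 84/325*e13 - 288/325*e23. Key observation: the double cover Spin(3) -> SO(3) sends R and -R to the same matrix (trace -4029/4225 here), so the stated sign of the e12 coefficient is what selects one sheet.


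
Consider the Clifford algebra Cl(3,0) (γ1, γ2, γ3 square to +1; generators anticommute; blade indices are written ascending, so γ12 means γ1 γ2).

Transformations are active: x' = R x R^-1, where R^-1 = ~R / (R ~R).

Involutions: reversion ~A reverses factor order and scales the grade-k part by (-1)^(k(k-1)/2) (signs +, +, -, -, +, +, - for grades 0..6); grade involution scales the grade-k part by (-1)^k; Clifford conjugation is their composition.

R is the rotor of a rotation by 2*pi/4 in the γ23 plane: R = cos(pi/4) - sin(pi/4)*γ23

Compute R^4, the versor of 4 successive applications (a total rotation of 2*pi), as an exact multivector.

Half-angle bookkeeping: 4 applications in γ23 add up to rotor phase 4*pi/4 = pi, so R^4 = cos(pi) - sin(pi)*γ23.
cos(pi) = -1 and sin(pi) = 0, so R^4 = -1. The total rotation 2*pi is 1 full turn, so every vector returns to itself, yet the rotor is -1, on the OTHER sheet of the double cover (an odd number of 2*pi turns).
Answer: -1


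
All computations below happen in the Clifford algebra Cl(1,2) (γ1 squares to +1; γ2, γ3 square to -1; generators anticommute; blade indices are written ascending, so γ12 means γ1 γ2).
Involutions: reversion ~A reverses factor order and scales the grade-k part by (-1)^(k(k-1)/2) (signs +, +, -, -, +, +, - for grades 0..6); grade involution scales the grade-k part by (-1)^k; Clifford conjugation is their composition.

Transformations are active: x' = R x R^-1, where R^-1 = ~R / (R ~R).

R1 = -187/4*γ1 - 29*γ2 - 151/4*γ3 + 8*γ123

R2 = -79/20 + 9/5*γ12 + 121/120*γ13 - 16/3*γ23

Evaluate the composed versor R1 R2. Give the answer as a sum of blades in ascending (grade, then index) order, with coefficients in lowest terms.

Distribute over the terms of R1 (each basis-blade product reordered to ascending indices, repeated generators contracted through their squares):
(-187/4*γ1) R2 = 14773/80*γ1 - 1683/20*γ2 - 22627/480*γ3 + 748/3*γ123
(-29*γ2) R2 = -261/5*γ1 + 2291/20*γ2 - 464/3*γ3 + 3509/120*γ123
(-151/4*γ3) R2 = -18271/480*γ1 + 604/3*γ2 + 11929/80*γ3 - 1359/20*γ123
(8*γ123) R2 = 128/3*γ1 - 121/15*γ2 + 72/5*γ3 - 158/5*γ123
Summing the partial products and collecting blades:
Answer: 65791/480*γ1 + 671/3*γ2 - 6127/160*γ3 + 7161/40*γ123


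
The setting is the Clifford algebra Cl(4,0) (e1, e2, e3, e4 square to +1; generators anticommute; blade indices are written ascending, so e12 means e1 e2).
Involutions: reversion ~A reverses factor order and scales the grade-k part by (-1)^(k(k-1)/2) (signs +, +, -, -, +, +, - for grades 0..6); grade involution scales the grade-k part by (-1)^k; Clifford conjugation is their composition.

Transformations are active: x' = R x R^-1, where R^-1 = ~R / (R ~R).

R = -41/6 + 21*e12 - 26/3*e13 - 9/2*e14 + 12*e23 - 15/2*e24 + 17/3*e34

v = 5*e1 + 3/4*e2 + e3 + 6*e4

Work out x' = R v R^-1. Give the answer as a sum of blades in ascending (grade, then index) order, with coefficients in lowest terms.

~R = -41/6 - 21*e12 + 26/3*e13 + 9/2*e14 - 12*e23 + 15/2*e24 - 17/3*e34, and R ~R = 9785/12, so R^-1 = ~R / (9785/12).
R v = -649/12*e1 - 1145/8*e2 + 123/2*e3 - 445/24*e4 + 175/2*e123 + 735/8*e124 - 115/6*e134 + 335/4*e234
Answer: -67999/19570*e1 + 2343/412*e2 + 37234/9785*e3 + 7497/3914*e4


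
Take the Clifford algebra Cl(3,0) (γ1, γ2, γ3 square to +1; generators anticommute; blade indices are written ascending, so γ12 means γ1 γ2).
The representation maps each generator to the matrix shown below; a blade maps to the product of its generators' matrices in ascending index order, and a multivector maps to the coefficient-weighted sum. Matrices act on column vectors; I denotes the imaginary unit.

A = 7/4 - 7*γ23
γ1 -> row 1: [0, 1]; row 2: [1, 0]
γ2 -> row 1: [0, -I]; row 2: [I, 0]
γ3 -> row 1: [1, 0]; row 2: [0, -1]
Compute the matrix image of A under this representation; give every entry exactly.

Bivector images (products of the table entries): rho(γ23) = rho(γ2)rho(γ3) = row 1: [0, I]; row 2: [I, 0].
M = (7/4)*1 + (-7)*rho(γ23), summed entrywise (1 is the identity matrix):
Answer: row 1: [7/4, -7*I]; row 2: [-7*I, 7/4]


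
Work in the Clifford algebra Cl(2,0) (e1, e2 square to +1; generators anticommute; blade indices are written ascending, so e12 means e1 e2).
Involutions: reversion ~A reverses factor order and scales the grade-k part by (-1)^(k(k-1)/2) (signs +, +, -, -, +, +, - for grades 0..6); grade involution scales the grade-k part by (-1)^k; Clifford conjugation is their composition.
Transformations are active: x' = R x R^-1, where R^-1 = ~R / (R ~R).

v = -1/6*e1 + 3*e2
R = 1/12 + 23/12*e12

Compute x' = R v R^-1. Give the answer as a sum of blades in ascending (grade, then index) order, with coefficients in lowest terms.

~R = 1/12 - 23/12*e12, and R ~R = 265/72, so R^-1 = ~R / (265/72).
R v = 413/72*e1 + 41/72*e2
Answer: 113/265*e1 - 4729/1590*e2


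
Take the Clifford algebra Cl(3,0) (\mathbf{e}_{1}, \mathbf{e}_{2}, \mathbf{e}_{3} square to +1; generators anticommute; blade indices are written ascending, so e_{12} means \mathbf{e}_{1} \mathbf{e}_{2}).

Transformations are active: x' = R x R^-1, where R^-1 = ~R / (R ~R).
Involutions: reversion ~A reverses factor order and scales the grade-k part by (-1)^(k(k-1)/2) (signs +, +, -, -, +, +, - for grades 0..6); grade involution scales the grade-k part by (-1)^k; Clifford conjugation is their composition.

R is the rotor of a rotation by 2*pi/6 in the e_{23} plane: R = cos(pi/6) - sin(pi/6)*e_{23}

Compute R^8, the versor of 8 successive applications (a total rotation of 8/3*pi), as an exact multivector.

The rotor phase is half the rotation angle and phases add under composition, so 8 steps in the e_{23} plane accumulate phase 8*(pi/6) = \frac{4 \pi}{3}: R^8 = cos(\frac{4 \pi}{3}) - sin(\frac{4 \pi}{3})*e_{23}.
cos(\frac{4 \pi}{3}) = - \frac{1}{2} and sin(\frac{4 \pi}{3}) = - \frac{\sqrt{3}}{2}, so R^8 = -\frac{1}{2} + \frac{\sqrt{3}}{2} e_{23}. The net rotation is 2/3*pi (after discarding 1 full turn, each of which contributes a factor -1 to the rotor); the rotor keeps the half-angle phase exactly.
Answer: -\frac{1}{2} + \frac{\sqrt{3}}{2} e_{23}


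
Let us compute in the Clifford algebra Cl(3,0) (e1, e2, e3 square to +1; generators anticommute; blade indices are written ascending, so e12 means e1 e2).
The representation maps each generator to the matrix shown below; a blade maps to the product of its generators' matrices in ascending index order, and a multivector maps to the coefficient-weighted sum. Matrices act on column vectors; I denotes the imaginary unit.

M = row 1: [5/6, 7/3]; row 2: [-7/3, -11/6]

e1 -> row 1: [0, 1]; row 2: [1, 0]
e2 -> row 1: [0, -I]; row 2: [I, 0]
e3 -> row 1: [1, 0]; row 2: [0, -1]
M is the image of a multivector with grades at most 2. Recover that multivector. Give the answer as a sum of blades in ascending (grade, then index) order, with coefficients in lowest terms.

Method: 1, rho(e1), rho(e2), rho(e3) form a trace-orthogonal basis of the 2x2 complex matrices (tr(X Y) = 2 if X = Y, else 0), so M = m0*1 + m1*rho(e1) + m2*rho(e2) + m3*rho(e3) with m0 = tr(M)/2 = -1/2, m1 = tr(M rho(e1))/2 = 0, m2 = tr(M rho(e2))/2 = 7*I/3, m3 = tr(M rho(e3))/2 = 4/3.
Multiplying table entries, the bivector images are rho(e12) = I*rho(e3), rho(e13) = -I*rho(e2), rho(e23) = I*rho(e1); with real blade coefficients the real parts of m0..m3 are the coefficients of 1, e1, e2, e3 and the imaginary parts give the bivectors (e23: Im m1, e13: -Im m2, e12: Im m3).
Answer: -1/2 + 4/3*e3 - 7/3*e13


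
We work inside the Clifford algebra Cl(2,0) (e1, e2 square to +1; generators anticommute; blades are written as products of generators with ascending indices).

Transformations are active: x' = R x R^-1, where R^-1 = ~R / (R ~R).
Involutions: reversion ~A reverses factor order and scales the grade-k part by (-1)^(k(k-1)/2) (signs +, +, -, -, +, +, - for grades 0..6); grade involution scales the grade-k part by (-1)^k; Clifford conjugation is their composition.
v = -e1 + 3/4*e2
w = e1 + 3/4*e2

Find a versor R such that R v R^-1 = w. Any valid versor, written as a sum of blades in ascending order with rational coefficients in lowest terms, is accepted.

Reasoning: v^2 = w^2 = 25/16 since conjugation preserves the quadratic form; R = v + w = 3/2*e2 is then valid when invertible, keeping its own part and reversing (v - w)/2.
Answer: 3/2*e2


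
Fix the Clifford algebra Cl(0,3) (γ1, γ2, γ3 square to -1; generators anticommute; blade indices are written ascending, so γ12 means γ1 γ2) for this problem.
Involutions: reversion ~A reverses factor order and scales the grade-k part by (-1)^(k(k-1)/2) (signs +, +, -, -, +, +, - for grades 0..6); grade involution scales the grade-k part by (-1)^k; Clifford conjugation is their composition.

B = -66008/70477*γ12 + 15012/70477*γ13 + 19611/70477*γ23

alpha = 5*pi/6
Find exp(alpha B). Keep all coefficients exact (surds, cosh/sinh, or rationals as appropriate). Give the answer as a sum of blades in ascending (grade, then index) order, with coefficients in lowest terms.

B^2 term by term: the squares give (-66008/70477)^2*(γ12)^2 + (15012/70477)^2*(γ13)^2 + (19611/70477)^2*(γ23)^2 = 4357056064/4967007529*(-1) + 225360144/4967007529*(-1) + 384591321/4967007529*(-1) = -1 (each basis 2-blade squares to minus the product of its generators' squares); cross terms between blades sharing an index anticommute and cancel. So B^2 = -1.
B^2 = -1 — B^2 < 0, so the exponential closes trigonometrically: l = 1, alpha*l = 5*pi/6, so exp(alpha B) = cos(5*pi/6) + (sin(5*pi/6)/1)*B = -sqrt(3)/2 + (1/2)*B.
Answer: -sqrt(3)/2 - 33004/70477*γ12 + 7506/70477*γ13 + 19611/140954*γ23


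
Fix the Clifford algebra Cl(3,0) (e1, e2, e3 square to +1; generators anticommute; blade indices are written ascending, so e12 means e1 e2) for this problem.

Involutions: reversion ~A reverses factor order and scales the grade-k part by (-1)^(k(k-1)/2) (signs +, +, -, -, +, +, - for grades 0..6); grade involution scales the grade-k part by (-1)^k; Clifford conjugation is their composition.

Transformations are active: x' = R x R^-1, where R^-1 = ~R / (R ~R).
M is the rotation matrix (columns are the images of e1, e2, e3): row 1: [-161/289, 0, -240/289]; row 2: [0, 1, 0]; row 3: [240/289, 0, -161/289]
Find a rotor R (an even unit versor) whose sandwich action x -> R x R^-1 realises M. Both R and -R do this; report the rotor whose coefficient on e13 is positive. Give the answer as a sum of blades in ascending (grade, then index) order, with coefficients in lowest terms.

Method: write R = a + b12*e12 + b13*e13 + b23*e23 with a^2 + b12^2 + b13^2 + b23^2 = 1 (so R^-1 = ~R). Expanding the columns R e_j ~R gives tr M = 4a^2 - 1 and, from the antisymmetric part, M21 - M12 = -4a*b12, M13 - M31 = 4a*b13, M32 - M23 = -4a*b23.
Here tr M = -33/289, so a^2 = (1 + tr M)/4 = 64/289 and a = ±8/17. Taking a = 8/17: M21 - M12 = 0, M13 - M31 = -480/289, M32 - M23 = 0, giving b12 = 0, b13 = -15/17, b23 = 0, i.e. R = 8/17 - 15/17*e13.
Its e13 coefficient is negative, so report the other preimage -R.
Answer: -8/17 + 15/17*e13. Note: both R and -R realise this M (trace -33/289); the covering map identifies them, and the e13-coefficient sign is the tie-breaker.


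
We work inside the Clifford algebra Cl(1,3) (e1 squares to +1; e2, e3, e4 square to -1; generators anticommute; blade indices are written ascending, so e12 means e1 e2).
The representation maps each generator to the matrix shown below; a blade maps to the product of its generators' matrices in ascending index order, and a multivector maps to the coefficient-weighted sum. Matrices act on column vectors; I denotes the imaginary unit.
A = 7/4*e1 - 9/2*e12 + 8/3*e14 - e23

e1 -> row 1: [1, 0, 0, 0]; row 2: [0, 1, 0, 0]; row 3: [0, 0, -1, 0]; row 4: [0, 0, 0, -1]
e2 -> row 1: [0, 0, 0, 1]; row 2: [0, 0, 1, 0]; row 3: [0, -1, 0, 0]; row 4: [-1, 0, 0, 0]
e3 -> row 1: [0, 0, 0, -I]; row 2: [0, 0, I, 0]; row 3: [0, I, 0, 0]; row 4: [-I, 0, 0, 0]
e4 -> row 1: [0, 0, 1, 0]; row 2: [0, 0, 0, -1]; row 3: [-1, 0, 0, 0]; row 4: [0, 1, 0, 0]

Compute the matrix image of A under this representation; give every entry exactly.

Bivector images (products of the table entries): rho(e12) = rho(e1)rho(e2) = row 1: [0, 0, 0, 1]; row 2: [0, 0, 1, 0]; row 3: [0, 1, 0, 0]; row 4: [1, 0, 0, 0]; rho(e14) = rho(e1)rho(e4) = row 1: [0, 0, 1, 0]; row 2: [0, 0, 0, -1]; row 3: [1, 0, 0, 0]; row 4: [0, -1, 0, 0]; rho(e23) = rho(e2)rho(e3) = row 1: [-I, 0, 0, 0]; row 2: [0, I, 0, 0]; row 3: [0, 0, -I, 0]; row 4: [0, 0, 0, I].
M = (7/4)*rho(e1) + (-9/2)*rho(e12) + (8/3)*rho(e14) + (-1)*rho(e23), summed entrywise:
Answer: row 1: [7/4 + I, 0, 8/3, -9/2]; row 2: [0, 7/4 - I, -9/2, -8/3]; row 3: [8/3, -9/2, -7/4 + I, 0]; row 4: [-9/2, -8/3, 0, -7/4 - I]


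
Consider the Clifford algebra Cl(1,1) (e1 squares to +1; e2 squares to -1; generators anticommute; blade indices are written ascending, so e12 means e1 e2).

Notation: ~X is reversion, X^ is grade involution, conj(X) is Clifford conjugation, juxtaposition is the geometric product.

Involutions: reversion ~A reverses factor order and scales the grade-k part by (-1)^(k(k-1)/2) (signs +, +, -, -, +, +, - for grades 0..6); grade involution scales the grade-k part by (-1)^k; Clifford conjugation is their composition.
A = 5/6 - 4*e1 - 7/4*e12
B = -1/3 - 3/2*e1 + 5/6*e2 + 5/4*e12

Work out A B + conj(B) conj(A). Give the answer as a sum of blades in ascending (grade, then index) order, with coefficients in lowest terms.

first term: 509/144 + 37/24*e1 - 499/72*e2 - 41/24*e12
second term: 509/144 - 37/24*e1 + 499/72*e2 + 41/24*e12
Answer: 509/72


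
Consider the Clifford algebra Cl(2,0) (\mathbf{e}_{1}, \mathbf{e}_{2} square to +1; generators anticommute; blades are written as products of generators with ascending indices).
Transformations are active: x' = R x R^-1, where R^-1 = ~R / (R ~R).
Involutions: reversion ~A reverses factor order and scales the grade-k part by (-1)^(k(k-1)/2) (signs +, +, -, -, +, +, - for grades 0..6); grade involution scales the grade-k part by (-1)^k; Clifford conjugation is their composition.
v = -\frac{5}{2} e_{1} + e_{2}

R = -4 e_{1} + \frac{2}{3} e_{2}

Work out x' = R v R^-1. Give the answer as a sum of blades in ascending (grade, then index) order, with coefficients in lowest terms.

~R = -4 e_{1} + \frac{2}{3} e_{2}, and R ~R = \frac{148}{9}, so R^-1 = ~R / (\frac{148}{9}).
R v = \frac{32}{3} - \frac{7}{3} e_{1} e_{2}
Answer: -\frac{199}{74} e_{1} - \frac{5}{37} e_{2}


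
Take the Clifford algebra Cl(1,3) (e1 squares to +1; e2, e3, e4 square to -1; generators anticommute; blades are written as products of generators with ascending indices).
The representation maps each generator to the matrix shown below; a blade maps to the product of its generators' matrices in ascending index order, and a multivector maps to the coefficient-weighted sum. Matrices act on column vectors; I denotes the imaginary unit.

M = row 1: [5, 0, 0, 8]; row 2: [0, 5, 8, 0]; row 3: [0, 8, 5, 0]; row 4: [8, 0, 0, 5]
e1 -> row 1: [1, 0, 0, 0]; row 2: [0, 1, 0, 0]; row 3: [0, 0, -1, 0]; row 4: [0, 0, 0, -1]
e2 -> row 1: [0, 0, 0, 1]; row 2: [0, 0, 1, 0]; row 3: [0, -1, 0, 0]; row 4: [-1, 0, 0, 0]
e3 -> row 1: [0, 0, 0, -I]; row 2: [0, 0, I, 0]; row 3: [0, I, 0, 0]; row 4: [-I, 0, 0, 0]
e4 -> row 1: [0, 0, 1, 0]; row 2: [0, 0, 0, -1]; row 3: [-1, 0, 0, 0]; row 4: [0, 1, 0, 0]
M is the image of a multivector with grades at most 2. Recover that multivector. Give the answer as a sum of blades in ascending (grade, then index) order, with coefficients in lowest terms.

Method: the blade images are trace-orthogonal — tr(rho(e_A) rho(e_B)^-1) = 4 if A = B and 0 otherwise — and rho(e_A)^-1 = (e_A)^2 * rho(e_A) with (e_A)^2 = +1 or -1, so the coefficient of e_A in the preimage is (e_A)^2 * tr(M rho(e_A))/4.
Nonzero projections over blades of grade <= 2: 1: (1)^2 = +1, tr(M 1) = 20, coefficient 5; e1 e2: (e1 e2)^2 = +1, tr(M rho(e1 e2)) = 32, coefficient 8. Every other blade of grade <= 2 projects to 0.
Answer: 5 + 8*e1 e2


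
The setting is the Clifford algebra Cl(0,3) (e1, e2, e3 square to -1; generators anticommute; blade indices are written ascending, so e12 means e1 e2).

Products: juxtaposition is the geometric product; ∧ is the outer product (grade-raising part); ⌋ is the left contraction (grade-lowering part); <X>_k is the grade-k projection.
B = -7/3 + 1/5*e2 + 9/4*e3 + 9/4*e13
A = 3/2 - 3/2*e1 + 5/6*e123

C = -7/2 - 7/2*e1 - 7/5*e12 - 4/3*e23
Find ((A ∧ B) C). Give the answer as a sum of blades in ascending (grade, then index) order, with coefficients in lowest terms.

step 1: -7/2 + 7/2*e1 + 3/10*e2 + 27/8*e3 - 3/10*e12 - 35/18*e123
step 2: 602/25 - 4067/1350*e1 + 2/5*e2 - 10177/720*e3 + 7*e12 + 913/80*e13 - 77/36*e23 - 931/360*e123
Answer: 602/25 - 4067/1350*e1 + 2/5*e2 - 10177/720*e3 + 7*e12 + 913/80*e13 - 77/36*e23 - 931/360*e123


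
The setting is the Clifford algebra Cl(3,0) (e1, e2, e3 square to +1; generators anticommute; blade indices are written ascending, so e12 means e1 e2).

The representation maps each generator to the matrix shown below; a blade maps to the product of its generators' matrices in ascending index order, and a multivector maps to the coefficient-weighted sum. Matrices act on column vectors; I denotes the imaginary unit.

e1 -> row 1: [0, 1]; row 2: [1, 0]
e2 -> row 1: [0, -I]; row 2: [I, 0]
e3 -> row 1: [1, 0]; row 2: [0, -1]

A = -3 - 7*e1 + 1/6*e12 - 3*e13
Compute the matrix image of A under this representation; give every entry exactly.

Bivector images (products of the table entries): rho(e12) = rho(e1)rho(e2) = row 1: [I, 0]; row 2: [0, -I]; rho(e13) = rho(e1)rho(e3) = row 1: [0, -1]; row 2: [1, 0].
M = (-3)*1 + (-7)*rho(e1) + (1/6)*rho(e12) + (-3)*rho(e13), summed entrywise (1 is the identity matrix):
Answer: row 1: [-3 + I/6, -4]; row 2: [-10, -3 - I/6]


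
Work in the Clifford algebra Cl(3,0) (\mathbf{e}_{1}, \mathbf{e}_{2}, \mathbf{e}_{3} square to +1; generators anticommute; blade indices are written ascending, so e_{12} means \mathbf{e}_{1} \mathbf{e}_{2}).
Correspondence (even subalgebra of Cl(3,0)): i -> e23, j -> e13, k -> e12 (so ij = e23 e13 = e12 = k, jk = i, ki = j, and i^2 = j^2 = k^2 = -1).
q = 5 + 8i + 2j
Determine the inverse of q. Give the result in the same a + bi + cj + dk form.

In blades: q = 5 + 2 e_{13} + 8 e_{23}.
With qbar = 5 - 2 e_{13} - 8 e_{23} (scalar fixed, mapped units negated), q qbar = 93 (the sum of squared coefficients), so q^-1 = qbar / (93) = \frac{5}{93} - \frac{2}{93} e_{13} - \frac{8}{93} e_{23}; translating back:
Answer: \frac{5}{93} - \frac{8}{93}i - \frac{2}{93}j


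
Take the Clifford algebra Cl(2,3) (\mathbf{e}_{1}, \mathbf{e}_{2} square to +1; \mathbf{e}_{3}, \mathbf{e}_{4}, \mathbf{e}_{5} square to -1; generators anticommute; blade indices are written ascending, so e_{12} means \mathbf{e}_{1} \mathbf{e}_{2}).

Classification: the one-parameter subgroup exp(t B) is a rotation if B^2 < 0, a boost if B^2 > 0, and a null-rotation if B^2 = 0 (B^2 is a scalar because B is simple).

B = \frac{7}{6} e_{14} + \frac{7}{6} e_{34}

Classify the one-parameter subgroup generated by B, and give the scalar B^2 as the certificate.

B^2 term by term: the squares give (\frac{7}{6})^2*(e_{14})^2 + (\frac{7}{6})^2*(e_{34})^2 = \frac{49}{36}*(+1) + \frac{49}{36}*(-1) = 0 (each basis 2-blade squares to minus the product of its generators' squares); cross terms between blades sharing an index anticommute and cancel. So B^2 = 0.
Answer: null-rotation, certificate B^2 = 0. Key observation: B^2 = 0 is a conjugation invariant, so its sign decides the class regardless of the surface form of B.


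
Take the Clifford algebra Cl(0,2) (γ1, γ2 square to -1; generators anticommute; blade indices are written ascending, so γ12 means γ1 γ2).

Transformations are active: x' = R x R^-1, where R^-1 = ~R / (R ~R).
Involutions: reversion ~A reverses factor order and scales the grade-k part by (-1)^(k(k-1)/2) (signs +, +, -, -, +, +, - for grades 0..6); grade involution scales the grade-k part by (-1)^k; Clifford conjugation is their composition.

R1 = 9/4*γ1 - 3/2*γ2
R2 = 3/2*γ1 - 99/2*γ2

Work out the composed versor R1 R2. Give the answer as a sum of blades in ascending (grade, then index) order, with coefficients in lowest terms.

Distribute over the terms of R1 (each basis-blade product reordered to ascending indices, repeated generators contracted through their squares):
(9/4*γ1) R2 = -27/8 - 891/8*γ12
(-3/2*γ2) R2 = -297/4 + 9/4*γ12
Summing the partial products and collecting blades:
Answer: -621/8 - 873/8*γ12


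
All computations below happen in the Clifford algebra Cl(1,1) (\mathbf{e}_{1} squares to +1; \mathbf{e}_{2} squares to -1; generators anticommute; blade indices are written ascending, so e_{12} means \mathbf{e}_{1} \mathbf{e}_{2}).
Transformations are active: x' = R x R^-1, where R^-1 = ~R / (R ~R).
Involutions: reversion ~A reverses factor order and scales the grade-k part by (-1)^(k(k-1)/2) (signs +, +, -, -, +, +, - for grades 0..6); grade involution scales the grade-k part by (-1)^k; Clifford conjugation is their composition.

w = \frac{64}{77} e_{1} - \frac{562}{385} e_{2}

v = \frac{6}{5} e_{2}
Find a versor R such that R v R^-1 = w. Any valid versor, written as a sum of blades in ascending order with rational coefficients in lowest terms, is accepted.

Reasoning: v^2 = w^2 = -\frac{36}{25} since conjugation preserves the quadratic form; R = v + w = \frac{64}{77} e_{1} - \frac{20}{77} e_{2} is then valid when invertible, keeping its own part and reversing (v - w)/2.
Answer: \frac{64}{77} e_{1} - \frac{20}{77} e_{2}


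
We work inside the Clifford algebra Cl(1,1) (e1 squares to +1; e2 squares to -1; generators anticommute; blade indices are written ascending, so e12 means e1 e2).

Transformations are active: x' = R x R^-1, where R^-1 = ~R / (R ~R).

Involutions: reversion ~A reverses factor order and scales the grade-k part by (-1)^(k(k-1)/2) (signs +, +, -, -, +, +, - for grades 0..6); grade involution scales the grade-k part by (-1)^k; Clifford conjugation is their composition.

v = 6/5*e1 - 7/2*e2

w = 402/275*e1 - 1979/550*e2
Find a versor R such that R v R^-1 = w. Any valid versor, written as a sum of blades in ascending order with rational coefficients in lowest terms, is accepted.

Sketch: the shared square -1081/100 makes R = v + w = 732/275*e1 - 1952/275*e2 the natural versor; its sandwich fixes that direction, negates (v - w)/2, and sends v to w.
Answer: 732/275*e1 - 1952/275*e2


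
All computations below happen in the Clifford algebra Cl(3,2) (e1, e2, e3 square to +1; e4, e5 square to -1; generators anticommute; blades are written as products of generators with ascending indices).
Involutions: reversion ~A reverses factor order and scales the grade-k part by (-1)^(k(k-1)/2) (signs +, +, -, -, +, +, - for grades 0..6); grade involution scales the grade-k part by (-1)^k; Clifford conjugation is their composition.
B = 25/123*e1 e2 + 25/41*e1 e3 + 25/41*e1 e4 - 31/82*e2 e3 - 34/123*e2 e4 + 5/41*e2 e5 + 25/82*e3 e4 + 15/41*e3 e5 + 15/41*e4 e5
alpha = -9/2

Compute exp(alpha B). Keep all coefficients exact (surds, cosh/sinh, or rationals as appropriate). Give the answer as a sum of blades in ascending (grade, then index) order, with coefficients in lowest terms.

B^2 term by term: the squares give (25/123)^2*(e1 e2)^2 + (25/41)^2*(e1 e3)^2 + (25/41)^2*(e1 e4)^2 + (-31/82)^2*(e2 e3)^2 + (-34/123)^2*(e2 e4)^2 + (5/41)^2*(e2 e5)^2 + (25/82)^2*(e3 e4)^2 + (15/41)^2*(e3 e5)^2 + (15/41)^2*(e4 e5)^2 = 625/15129*(-1) + 625/1681*(-1) + 625/1681*(+1) + 961/6724*(-1) + 1156/15129*(+1) + 25/1681*(+1) + 625/6724*(+1) + 225/1681*(+1) + 225/1681*(-1) = 0 (each basis 2-blade squares to minus the product of its generators' squares); cross terms between blades sharing an index anticommute and cancel; the commuting (index-disjoint) pairs give grade-4 terms 2*c*c'*(blade product), which cancel blade by blade — e1 e2 e3 e4: 625/5043 + 1700/5043 - 775/1681 = 0; e1 e2 e3 e5: 250/1681 - 250/1681 = 0; e1 e2 e4 e5: 250/1681 - 250/1681 = 0; e1 e3 e4 e5: 750/1681 - 750/1681 = 0; e2 e3 e4 e5: -465/1681 + 340/1681 + 125/1681 = 0 — confirming B is simple. So B^2 = 0.
B^2 = 0, so the series truncates immediately: exp(alpha B) = 1 + alpha B (parabolic case).
Answer: 1 - 75/82*e1 e2 - 225/82*e1 e3 - 225/82*e1 e4 + 279/164*e2 e3 + 51/41*e2 e4 - 45/82*e2 e5 - 225/164*e3 e4 - 135/82*e3 e5 - 135/82*e4 e5


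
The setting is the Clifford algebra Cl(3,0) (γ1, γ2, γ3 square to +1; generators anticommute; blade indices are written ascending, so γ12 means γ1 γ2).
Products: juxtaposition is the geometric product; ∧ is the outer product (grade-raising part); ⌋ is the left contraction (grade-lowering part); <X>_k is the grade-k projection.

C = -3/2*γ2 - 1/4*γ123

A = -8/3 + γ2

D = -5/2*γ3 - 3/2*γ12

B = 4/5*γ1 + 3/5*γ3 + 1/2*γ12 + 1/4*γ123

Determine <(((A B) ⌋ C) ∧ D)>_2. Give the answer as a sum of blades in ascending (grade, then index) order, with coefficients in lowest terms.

step 1: -79/30*γ1 - 8/5*γ3 - 32/15*γ12 - 1/4*γ13 + 3/5*γ23 - 2/3*γ123
step 2: -1/6 + 3/20*γ1 + 1/16*γ2 - 8/15*γ3 + 2/5*γ12 + 79/120*γ23
step 3: 5/12*γ3 + 1/4*γ12 - 3/8*γ13 - 5/32*γ23 - 1/5*γ123
step 4: 1/4*γ12 - 3/8*γ13 - 5/32*γ23
Answer: 1/4*γ12 - 3/8*γ13 - 5/32*γ23


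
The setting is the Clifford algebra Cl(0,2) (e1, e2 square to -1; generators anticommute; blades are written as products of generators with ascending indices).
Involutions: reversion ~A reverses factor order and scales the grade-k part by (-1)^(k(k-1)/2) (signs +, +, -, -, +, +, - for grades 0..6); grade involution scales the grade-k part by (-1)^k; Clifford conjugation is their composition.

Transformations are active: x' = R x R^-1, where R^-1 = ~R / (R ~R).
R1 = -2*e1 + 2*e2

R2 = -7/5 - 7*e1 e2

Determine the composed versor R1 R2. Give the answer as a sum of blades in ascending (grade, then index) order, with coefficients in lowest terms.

Distribute over the terms of R1 (each basis-blade product reordered to ascending indices, repeated generators contracted through their squares):
(-2*e1) R2 = 14/5*e1 - 14*e2
(2*e2) R2 = -14*e1 - 14/5*e2
Summing the partial products and collecting blades:
Answer: -56/5*e1 - 84/5*e2


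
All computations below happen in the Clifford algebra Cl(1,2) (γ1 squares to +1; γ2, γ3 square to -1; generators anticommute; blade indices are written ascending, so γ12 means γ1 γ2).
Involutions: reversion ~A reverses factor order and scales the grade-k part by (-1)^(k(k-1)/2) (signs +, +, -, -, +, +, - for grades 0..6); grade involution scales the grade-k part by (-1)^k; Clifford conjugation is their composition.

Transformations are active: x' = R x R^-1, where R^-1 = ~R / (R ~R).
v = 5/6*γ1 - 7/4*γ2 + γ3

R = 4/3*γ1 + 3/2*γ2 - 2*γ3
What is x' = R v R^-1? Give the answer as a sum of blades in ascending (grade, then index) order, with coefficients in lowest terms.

~R = 4/3*γ1 + 3/2*γ2 - 2*γ3, and R ~R = -161/36, so R^-1 = ~R / (-161/36).
R v = 413/72 - 43/12*γ12 + 3*γ13 - 2*γ23
Answer: -587/138*γ1 - 193/92*γ2 + 95/23*γ3


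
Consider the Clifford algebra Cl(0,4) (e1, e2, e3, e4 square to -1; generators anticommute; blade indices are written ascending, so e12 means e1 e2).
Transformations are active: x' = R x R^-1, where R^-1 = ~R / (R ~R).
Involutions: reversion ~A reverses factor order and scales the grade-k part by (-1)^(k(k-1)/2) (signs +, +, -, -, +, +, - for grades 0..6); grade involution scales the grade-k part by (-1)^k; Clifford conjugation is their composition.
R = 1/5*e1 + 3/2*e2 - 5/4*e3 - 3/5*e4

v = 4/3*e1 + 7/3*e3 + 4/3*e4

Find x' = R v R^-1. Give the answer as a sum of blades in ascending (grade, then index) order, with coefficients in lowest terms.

~R = 1/5*e1 + 3/2*e2 - 5/4*e3 - 3/5*e4, and R ~R = -337/80, so R^-1 = ~R / (-337/80).
R v = 69/20 - 2*e12 + 32/15*e13 + 16/15*e14 + 7/2*e23 + 2*e24 - 4/15*e34
Answer: -8396/5055*e1 - 828/337*e2 - 289/1011*e3 - 1772/5055*e4


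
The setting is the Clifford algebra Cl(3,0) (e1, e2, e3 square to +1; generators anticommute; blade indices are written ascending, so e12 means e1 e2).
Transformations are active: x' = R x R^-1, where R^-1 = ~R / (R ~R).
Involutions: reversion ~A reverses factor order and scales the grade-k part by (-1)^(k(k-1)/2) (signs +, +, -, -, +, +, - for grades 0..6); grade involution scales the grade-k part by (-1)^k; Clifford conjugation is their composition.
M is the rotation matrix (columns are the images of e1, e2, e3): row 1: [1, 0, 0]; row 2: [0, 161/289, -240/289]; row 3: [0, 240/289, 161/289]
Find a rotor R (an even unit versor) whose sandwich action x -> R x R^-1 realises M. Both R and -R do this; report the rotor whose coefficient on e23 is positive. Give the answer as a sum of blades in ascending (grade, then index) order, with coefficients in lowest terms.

Method: write R = a + b12*e12 + b13*e13 + b23*e23 with a^2 + b12^2 + b13^2 + b23^2 = 1 (so R^-1 = ~R). Expanding the columns R e_j ~R gives tr M = 4a^2 - 1 and, from the antisymmetric part, M21 - M12 = -4a*b12, M13 - M31 = 4a*b13, M32 - M23 = -4a*b23.
Here tr M = 611/289, so a^2 = (1 + tr M)/4 = 225/289 and a = ±15/17. Taking a = 15/17: M21 - M12 = 0, M13 - M31 = 0, M32 - M23 = 480/289, giving b12 = 0, b13 = 0, b23 = -8/17, i.e. R = 15/17 - 8/17*e23.
Its e23 coefficient is negative, so report the other preimage -R.
Answer: -15/17 + 8/17*e23. Key observation: the double cover Spin(3) -> SO(3) sends R and -R to the same matrix (trace 611/289 here), so the stated sign of the e23 coefficient is what selects one sheet.


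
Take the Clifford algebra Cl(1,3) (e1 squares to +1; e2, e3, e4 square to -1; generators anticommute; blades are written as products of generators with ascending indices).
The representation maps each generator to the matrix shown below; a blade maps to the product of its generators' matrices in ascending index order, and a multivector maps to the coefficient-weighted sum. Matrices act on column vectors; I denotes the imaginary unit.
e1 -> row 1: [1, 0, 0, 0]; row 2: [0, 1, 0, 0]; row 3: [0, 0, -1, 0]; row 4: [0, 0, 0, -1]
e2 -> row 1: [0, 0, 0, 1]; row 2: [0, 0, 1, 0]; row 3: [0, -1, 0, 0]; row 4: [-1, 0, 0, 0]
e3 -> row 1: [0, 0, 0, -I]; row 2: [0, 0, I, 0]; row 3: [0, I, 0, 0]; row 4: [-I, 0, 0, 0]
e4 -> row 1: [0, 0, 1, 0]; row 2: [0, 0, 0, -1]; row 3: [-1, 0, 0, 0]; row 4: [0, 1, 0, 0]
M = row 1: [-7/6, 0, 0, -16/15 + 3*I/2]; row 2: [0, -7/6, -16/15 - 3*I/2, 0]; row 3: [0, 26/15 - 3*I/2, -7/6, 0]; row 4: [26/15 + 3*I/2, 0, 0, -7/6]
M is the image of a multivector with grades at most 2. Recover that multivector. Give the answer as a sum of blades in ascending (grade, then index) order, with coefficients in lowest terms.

Method: the blade images are trace-orthogonal — tr(rho(e_A) rho(e_B)^-1) = 4 if A = B and 0 otherwise — and rho(e_A)^-1 = (e_A)^2 * rho(e_A) with (e_A)^2 = +1 or -1, so the coefficient of e_A in the preimage is (e_A)^2 * tr(M rho(e_A))/4.
Nonzero projections over blades of grade <= 2: 1: (1)^2 = +1, tr(M 1) = -14/3, coefficient -7/6; e2: (e2)^2 = -1, tr(M rho(e2)) = 28/5, coefficient -7/5; e3: (e3)^2 = -1, tr(M rho(e3)) = 6, coefficient -3/2; e1 e2: (e1 e2)^2 = +1, tr(M rho(e1 e2)) = 4/3, coefficient 1/3. Every other blade of grade <= 2 projects to 0.
Answer: -7/6 - 7/5*e2 - 3/2*e3 + 1/3*e1 e2


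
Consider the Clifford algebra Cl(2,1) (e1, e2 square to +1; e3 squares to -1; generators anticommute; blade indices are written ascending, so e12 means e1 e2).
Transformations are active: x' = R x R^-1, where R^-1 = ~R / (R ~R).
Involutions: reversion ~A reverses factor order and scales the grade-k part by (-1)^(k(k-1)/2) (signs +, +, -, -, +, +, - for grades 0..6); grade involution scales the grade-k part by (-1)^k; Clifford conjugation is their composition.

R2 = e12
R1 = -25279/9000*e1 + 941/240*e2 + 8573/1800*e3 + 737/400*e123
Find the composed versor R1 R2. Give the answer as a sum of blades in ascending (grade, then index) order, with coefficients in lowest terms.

Distribute over the terms of R2 (each basis-blade product reordered to ascending indices, repeated generators contracted through their squares):
R1 (e12) = -941/240*e1 - 25279/9000*e2 - 737/400*e3 + 8573/1800*e123
Answer: -941/240*e1 - 25279/9000*e2 - 737/400*e3 + 8573/1800*e123


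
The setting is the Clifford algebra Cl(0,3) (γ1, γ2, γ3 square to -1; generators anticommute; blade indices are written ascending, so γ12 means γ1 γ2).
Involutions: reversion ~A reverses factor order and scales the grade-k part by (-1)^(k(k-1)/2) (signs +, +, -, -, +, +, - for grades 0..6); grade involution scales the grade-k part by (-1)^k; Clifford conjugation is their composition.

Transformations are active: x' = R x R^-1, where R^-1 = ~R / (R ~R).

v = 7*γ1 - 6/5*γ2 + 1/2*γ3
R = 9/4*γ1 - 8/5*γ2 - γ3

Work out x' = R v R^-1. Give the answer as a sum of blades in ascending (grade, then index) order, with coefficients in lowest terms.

~R = 9/4*γ1 - 8/5*γ2 - γ3, and R ~R = -3449/400, so R^-1 = ~R / (-3449/400).
R v = -1717/100 + 17/2*γ12 + 65/8*γ13 - 2*γ23
Answer: 6763/3449*γ1 - 89194/17245*γ2 - 30921/6898*γ3
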